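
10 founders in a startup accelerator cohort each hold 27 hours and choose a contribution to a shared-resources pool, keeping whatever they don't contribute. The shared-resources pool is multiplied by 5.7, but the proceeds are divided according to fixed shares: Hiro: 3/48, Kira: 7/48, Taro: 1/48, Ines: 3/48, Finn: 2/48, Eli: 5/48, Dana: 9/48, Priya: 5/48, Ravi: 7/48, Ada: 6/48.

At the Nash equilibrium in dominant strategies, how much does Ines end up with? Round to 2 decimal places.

Player j's private return per contributed unit is 5.7 × (j's share). Contributing is weakly dominant for j when that share is at least 1/5.7 = 0.1754, and contributing 0 is dominant otherwise.
Dana alone (share 9/48) is above the threshold, contributing 27; the remaining 9 contribute 0. Total contributed: 27.
Ines keeps 27 and receives 5.7 × 27 × 3/48 = 9.62 from the shared-resources pool, for a payoff of 36.62.

36.62 hours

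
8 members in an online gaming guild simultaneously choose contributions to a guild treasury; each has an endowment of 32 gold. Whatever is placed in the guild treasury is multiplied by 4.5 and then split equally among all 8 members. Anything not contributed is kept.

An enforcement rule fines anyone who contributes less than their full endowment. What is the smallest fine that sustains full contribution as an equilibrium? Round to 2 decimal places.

14.00 gold

Given the others contribute fully, the best deviation is to contribute 0 (any partial contribution still incurs the fine and gives up units whose private return 0.5625 is below 1).
Deviating from 32 to 0 saves 32 gold but forfeits the deviator's share of the drop in the guild treasury: 4.5/8 × 32 = 18.00.
So the deviation gain is 32 − 18.00 = 14.00, and the fine must be at least 14.00 gold to wipe it out.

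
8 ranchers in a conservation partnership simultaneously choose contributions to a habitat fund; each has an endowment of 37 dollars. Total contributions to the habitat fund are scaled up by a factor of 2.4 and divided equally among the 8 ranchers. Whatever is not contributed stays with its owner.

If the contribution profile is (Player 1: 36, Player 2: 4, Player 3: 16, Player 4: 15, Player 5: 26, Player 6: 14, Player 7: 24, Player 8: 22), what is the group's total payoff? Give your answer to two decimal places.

Total contributed: 36 + 4 + 16 + 15 + 26 + 14 + 24 + 22 = 157; total kept: 8 × 37 − 157 = 139.
The habitat fund pays out 2.4 × 157 = 376.80 in aggregate.
Group total = 139 + 376.80 = 515.80.

515.80 dollars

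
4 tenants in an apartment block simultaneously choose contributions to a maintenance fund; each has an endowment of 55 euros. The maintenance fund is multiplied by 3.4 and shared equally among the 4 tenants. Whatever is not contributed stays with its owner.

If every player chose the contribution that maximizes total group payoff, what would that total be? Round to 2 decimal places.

748.00 euros

Each contributed unit returns 3.400 to the group as a whole (0.8500 to each of 4 players), which exceeds 1, so the social optimum is full contribution: group total = 3.400 × 220 = 748.00.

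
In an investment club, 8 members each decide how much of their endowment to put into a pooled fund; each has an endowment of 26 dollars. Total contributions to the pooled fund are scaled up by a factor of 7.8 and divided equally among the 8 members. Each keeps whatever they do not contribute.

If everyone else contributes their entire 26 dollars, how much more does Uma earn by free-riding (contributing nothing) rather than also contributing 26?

0.65 dollars

Switching from a contribution of 26 to 0 lets Uma keep an extra 26 dollars, but lowers the pooled fund by 26, which costs Uma their own share of that drop: 7.8/8 × 26 = 25.35.
Net gain = 26 − 25.35 = 0.65. The private return per contributed unit (0.9750) is below 1, so free-riding is indeed the best response regardless of what the others do.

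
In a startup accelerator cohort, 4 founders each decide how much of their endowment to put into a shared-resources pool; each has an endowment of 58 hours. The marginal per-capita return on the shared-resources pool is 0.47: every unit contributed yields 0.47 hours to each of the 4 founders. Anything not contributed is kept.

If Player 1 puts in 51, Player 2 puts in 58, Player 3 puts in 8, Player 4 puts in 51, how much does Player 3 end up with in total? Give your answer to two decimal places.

Total contributed: 51 + 58 + 8 + 51 = 168.
Each receives 0.47 × 168 = 78.96 from the shared-resources pool.
Player 3 keeps 58 − 8 = 50, so Player 3's payoff is 50 + 78.96 = 128.96.

128.96 hours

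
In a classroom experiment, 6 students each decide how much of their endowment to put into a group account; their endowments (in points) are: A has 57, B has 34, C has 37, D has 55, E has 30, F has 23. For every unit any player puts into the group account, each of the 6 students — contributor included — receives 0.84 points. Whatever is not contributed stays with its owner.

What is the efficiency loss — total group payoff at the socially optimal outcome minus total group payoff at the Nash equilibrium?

953.44 points

The private return per contributed unit is 0.84 < 1 for everyone, so the Nash equilibrium is zero contribution and the group total is Σ E_j = 57 + 34 + 37 + 55 + 30 + 23 = 236.
Each contributed unit returns 5.040 to the group, so the social optimum is full contribution by everyone: group total = 5.040 × 236 = 1189.44.
Efficiency loss = (5.040 − 1) × 236 = 953.44.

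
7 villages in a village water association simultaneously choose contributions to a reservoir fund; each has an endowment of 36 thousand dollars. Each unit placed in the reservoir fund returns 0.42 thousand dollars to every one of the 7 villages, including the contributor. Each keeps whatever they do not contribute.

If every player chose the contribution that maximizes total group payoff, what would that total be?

740.88 thousand dollars

Each contributed unit returns 2.940 to the group as a whole (0.42 to each of 7 players), which exceeds 1, so the social optimum is full contribution: group total = 2.940 × 252 = 740.88.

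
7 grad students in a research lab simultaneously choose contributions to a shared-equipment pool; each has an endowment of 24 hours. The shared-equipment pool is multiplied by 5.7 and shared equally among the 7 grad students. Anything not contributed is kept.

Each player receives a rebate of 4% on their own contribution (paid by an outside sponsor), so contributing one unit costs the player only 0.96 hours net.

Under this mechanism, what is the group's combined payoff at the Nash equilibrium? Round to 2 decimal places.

168.00 hours

Even with the mechanism, each unit contributed returns only (5.7/7) / 0.96 = 0.8482 per unit of net cost, so contributing nothing is still dominant.
At the Nash equilibrium no one contributes; group total payoff = 7 × 24 = 168.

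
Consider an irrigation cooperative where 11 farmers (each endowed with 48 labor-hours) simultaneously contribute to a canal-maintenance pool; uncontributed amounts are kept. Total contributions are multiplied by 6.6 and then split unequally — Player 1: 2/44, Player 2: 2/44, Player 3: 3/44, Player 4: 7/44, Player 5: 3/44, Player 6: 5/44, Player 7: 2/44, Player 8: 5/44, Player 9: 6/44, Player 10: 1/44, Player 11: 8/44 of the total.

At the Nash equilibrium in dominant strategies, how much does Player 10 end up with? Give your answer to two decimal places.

62.40 labor-hours

For player j, contributing a unit is worthwhile iff 6.6 × (j's share) ≥ 1, i.e. iff j's share is at least 0.1515.
The shares above 0.1515 belong to Player 4 and Player 11, contributing 48 each; the remaining 9 contribute 0. Total contributed: 96.
Player 10 keeps 48 and receives 6.6 × 96 × 1/44 = 14.40 from the canal-maintenance pool, for a payoff of 62.40.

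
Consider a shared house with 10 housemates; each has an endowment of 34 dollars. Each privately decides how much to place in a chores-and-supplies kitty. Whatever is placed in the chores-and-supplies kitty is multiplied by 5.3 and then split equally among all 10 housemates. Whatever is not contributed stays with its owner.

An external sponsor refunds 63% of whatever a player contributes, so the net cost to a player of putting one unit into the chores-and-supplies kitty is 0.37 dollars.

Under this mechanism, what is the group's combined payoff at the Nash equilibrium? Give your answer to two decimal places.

2016.20 dollars

With the mechanism, a contributed unit returns (5.3/10) / 0.37 = 1.4324 per unit of net cost to the contributor — now above 1 — so contributing fully is weakly dominant for every player.
So the Nash equilibrium is full contribution by all 10; the group earns 10 × (34 × 0.63 + 5.3 × 34) = 2016.20.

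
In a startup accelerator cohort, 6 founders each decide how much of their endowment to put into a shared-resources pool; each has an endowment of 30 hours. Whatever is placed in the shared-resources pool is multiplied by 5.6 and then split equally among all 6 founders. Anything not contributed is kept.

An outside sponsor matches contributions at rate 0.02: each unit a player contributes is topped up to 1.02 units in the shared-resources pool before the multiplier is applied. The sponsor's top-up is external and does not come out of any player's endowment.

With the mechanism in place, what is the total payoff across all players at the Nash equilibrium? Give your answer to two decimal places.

With the mechanism, a contributed unit returns 5.6 × 1.02 / 6 = 0.9520 per unit of net cost — still below 1 — so contributing 0 remains dominant for every player.
Everyone keeps their endowment and the group total is 6 × 30 = 180.

180.00 hours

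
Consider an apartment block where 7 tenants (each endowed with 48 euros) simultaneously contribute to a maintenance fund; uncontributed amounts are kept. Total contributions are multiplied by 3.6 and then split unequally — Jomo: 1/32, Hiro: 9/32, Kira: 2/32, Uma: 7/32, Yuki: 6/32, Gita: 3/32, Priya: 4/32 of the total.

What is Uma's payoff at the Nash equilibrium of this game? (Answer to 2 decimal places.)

85.80 euros

For player j, contributing a unit is worthwhile iff 3.6 × (j's share) ≥ 1, i.e. iff j's share is at least 0.2778.
The only share above 0.2778 is Hiro's 9/32, contributing 48; the remaining 6 contribute 0. Total contributed: 48.
Uma keeps 48 and receives 3.6 × 48 × 7/32 = 37.80 from the maintenance fund, for a payoff of 85.80.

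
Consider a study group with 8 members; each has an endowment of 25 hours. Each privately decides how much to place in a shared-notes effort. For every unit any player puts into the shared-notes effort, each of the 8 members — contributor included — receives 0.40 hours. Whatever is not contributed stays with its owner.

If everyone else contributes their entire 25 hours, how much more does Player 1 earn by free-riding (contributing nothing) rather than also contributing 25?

Switching from a contribution of 25 to 0 lets Player 1 keep an extra 25 hours, but lowers the shared-notes effort by 25, which costs Player 1 their own share of that drop: 0.40 × 25 = 10.00.
Net gain = 25 − 10.00 = 15.00. The private return per contributed unit (0.40) is below 1, so free-riding is indeed the best response regardless of what the others do.

15.00 hours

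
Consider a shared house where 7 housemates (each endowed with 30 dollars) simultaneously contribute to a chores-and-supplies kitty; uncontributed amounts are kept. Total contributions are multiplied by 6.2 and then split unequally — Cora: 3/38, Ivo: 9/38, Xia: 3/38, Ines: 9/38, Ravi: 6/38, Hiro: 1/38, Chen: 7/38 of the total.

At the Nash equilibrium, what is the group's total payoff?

A player with share s gets back 6.2·s per unit contributed, so full contribution is dominant for anyone with s > 1/6.2 = 0.1613 and zero contribution is dominant for anyone below.
Ivo, Ines and Chen clear that bar, contributing 30 each; the remaining 4 contribute 0. Total contributed: 90.
The chores-and-supplies kitty pays out 6.2 × 90 = 558.00 in total (split across the unequal shares, but the aggregate is all that matters for the group sum).
The 4 free-riders keep 30 each, adding 120. Group total = 120 + 558.00 = 678.00.

678.00 dollars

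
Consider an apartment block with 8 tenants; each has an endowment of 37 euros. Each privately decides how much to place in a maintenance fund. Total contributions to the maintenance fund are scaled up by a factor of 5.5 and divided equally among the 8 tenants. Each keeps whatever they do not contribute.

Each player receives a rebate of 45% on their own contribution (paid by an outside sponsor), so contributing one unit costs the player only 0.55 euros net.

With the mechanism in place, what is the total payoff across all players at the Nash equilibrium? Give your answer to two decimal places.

The effective private return per unit is now (5.5/8) / 0.55 = 1.2500 > 1, so every player's dominant strategy flips to full contribution.
At the Nash equilibrium everyone contributes 37. Group total payoff = 8 × (37 × 0.45 + 5.5 × 37) = 1761.20.

1761.20 euros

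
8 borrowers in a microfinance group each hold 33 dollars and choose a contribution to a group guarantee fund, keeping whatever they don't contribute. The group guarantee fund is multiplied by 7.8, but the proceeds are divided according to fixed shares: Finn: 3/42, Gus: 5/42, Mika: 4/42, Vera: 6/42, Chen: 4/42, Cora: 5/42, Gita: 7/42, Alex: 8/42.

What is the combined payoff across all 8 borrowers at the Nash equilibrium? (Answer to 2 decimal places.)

937.20 dollars

For player j, contributing a unit is worthwhile iff 7.8 × (j's share) ≥ 1, i.e. iff j's share is at least 0.1282.
Vera, Gita and Alex are above the threshold, contributing 33 each; the remaining 5 contribute 0. Total contributed: 99.
The group guarantee fund pays out 7.8 × 99 = 772.20 in total (split across the unequal shares, but the aggregate is all that matters for the group sum).
The 5 free-riders keep 33 each, adding 165. Group total = 165 + 772.20 = 937.20.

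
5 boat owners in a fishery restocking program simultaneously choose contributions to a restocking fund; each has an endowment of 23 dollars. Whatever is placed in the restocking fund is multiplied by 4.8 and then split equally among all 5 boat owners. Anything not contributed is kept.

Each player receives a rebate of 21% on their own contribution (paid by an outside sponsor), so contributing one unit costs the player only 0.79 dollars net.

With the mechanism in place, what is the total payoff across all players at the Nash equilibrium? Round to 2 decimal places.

576.15 dollars

The effective private return per unit is now (4.8/5) / 0.79 = 1.2152 > 1, so every player's dominant strategy flips to full contribution.
So the Nash equilibrium is full contribution by all 5; the group earns 5 × (23 × 0.21 + 4.8 × 23) = 576.15.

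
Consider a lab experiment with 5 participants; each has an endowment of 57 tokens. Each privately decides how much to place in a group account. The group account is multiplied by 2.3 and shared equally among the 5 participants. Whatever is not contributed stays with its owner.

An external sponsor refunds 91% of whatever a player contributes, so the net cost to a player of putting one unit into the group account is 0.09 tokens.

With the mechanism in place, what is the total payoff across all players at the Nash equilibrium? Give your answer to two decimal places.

914.85 tokens

With the mechanism, a contributed unit returns (2.3/5) / 0.09 = 5.1111 per unit of net cost to the contributor — now above 1 — so contributing fully is weakly dominant for every player.
At the Nash equilibrium everyone contributes 57. Group total payoff = 5 × (57 × 0.91 + 2.3 × 57) = 914.85.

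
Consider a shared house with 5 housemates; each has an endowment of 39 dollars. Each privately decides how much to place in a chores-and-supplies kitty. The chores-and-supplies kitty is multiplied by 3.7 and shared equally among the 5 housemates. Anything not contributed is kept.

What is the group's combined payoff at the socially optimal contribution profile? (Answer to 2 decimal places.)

Each contributed unit returns 3.700 to the group as a whole (0.7400 to each of 5 players), which exceeds 1, so the social optimum is full contribution: group total = 3.700 × 195 = 721.50.

721.50 dollars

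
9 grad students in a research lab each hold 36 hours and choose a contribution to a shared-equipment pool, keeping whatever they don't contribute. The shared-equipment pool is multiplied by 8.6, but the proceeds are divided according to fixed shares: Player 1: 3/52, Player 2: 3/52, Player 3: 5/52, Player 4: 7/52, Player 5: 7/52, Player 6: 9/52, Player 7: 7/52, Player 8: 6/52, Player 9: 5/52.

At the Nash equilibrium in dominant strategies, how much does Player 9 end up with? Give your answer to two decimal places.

155.08 hours

A player with share s gets back 8.6·s per unit contributed, so full contribution is dominant for anyone with s > 1/8.6 = 0.1163 and zero contribution is dominant for anyone below.
Player 4, Player 5, Player 6 and Player 7 are above the threshold, contributing 36 each; the remaining 5 contribute 0. Total contributed: 144.
Player 9 keeps 36 and receives 8.6 × 144 × 5/52 = 119.08 from the shared-equipment pool, for a payoff of 155.08.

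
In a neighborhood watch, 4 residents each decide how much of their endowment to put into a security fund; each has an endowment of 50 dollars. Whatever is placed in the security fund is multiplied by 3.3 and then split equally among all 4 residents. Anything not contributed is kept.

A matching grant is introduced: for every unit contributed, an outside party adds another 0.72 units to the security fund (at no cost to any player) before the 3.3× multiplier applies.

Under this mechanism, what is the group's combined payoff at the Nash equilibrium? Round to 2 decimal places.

1135.20 dollars

The effective private return per unit is now 3.3 × 1.72 / 4 = 1.4190 > 1, so every player's dominant strategy flips to full contribution.
At the Nash equilibrium everyone contributes 50. Group total payoff = 3.3 × 1.72 × 200 = 1135.20.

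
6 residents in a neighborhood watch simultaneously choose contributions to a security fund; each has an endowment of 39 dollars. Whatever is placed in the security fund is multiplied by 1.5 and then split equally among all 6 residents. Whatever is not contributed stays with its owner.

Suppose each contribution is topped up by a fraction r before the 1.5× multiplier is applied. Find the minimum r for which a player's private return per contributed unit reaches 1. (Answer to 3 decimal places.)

With matching at rate r, one contributed unit becomes (1 + r) in the security fund and returns 1.5 × (1 + r) / 6 to the contributor.
Setting this equal to 1: 1 + r = 6/1.5 = 4.0000.
So the minimum matching rate is r = 4.0000 − 1 = 3.000.

3.000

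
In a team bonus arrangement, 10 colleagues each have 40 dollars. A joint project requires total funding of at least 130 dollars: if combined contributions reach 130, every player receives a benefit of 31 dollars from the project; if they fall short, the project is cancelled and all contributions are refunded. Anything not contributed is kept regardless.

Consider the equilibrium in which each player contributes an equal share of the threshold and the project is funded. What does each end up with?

Equal share of the threshold: 130/10 = 13.
At this profile no one gains by cutting their contribution: any cut drops the total below 130, the project is cancelled, contributions are refunded, and the deviator ends with 40, which is less than 40 − 13 + 31 = 58. Contributing more than 13 just wastes the excess. So contributing exactly 13 is a best response.
Each player's payoff: 40 − 13 + 31 = 58.

58 dollars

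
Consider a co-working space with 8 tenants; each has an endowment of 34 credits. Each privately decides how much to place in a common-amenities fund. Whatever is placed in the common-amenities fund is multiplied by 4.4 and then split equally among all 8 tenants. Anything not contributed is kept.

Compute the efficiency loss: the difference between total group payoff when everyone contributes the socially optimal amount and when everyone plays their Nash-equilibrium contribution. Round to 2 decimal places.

924.80 credits

Each contributed unit returns 4.4/8 = 0.5500 to its contributor — below 1 — so contributing 0 is dominant for every player. At the Nash equilibrium everyone keeps their 34, and the group total is 8 × 34 = 272.
Each contributed unit returns 4.400 to the group as a whole (0.5500 to each of 8 players), which exceeds 1, so the social optimum is full contribution: group total = 4.400 × 272 = 1196.80.
Efficiency loss = 1196.80 − 272 = 924.80.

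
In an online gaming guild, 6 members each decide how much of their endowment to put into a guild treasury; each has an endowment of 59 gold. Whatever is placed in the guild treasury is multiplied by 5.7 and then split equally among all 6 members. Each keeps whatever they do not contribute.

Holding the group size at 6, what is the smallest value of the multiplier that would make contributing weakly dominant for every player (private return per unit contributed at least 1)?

6

A contributed unit returns (multiplier)/6 to its contributor.
This reaches 1 exactly when the multiplier is 6.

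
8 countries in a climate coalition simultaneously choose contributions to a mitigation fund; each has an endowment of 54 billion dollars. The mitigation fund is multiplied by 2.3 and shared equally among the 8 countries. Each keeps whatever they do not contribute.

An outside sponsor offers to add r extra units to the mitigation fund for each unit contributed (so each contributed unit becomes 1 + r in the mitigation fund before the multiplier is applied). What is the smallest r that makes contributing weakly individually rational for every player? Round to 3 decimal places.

With matching at rate r, one contributed unit becomes (1 + r) in the mitigation fund and returns 2.3 × (1 + r) / 8 to the contributor.
Setting this equal to 1: 1 + r = 8/2.3 = 3.4783.
So the minimum matching rate is r = 3.4783 − 1 = 2.478.

2.478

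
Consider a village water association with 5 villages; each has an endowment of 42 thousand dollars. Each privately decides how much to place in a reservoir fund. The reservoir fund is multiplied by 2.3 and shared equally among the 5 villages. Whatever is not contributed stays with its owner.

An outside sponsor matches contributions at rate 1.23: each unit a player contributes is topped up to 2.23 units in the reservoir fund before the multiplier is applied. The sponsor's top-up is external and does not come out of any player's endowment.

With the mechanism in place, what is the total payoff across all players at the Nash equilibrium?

Under the mechanism each unit contributed yields 2.3 × 2.23 / 5 = 1.0258 back to its contributor per unit of net cost, which exceeds 1, making full contribution the dominant choice for everyone.
So the Nash equilibrium is full contribution by all 5; the group earns 2.3 × 2.23 × 210 = 1077.09.

1077.09 thousand dollars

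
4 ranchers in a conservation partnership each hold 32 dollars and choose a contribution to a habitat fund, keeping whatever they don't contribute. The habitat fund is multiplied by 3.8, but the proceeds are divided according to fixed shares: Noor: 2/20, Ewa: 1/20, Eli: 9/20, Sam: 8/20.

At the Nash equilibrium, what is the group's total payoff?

A player with share s gets back 3.8·s per unit contributed, so full contribution is dominant for anyone with s > 1/3.8 = 0.2632 and zero contribution is dominant for anyone below.
Eli and Sam clear that bar, contributing 32 each; the remaining 2 contribute 0. Total contributed: 64.
The habitat fund pays out 3.8 × 64 = 243.20 in total (split across the unequal shares, but the aggregate is all that matters for the group sum).
The 2 free-riders keep 32 each, adding 64. Group total = 64 + 243.20 = 307.20.

307.20 dollars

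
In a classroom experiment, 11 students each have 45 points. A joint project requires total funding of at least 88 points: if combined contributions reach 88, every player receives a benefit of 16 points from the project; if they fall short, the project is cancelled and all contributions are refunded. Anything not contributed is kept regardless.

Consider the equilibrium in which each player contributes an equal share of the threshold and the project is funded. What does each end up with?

53 points

Equal share of the threshold: 88/11 = 8.
At this profile no one gains by cutting their contribution: any cut drops the total below 88, the project is cancelled, contributions are refunded, and the deviator ends with 45, which is less than 45 − 8 + 16 = 53. Contributing more than 8 just wastes the excess. So contributing exactly 8 is a best response.
Each player's payoff: 45 − 8 + 16 = 53.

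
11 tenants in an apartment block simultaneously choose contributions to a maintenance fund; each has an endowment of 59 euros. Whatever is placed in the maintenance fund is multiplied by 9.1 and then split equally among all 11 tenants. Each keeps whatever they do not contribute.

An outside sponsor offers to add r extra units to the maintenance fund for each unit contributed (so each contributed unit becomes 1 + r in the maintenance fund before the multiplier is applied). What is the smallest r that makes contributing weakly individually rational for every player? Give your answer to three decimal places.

0.209

With matching at rate r, one contributed unit becomes (1 + r) in the maintenance fund and returns 9.1 × (1 + r) / 11 to the contributor.
Setting this equal to 1: 1 + r = 11/9.1 = 1.2088.
So the minimum matching rate is r = 1.2088 − 1 = 0.209.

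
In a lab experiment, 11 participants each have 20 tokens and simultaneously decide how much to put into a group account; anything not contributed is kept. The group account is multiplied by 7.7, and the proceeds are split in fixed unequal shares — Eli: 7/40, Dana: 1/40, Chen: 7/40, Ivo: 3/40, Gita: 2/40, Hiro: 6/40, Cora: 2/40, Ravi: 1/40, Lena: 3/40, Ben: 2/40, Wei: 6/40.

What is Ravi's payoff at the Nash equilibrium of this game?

Each unit j contributes comes back to j as 7.7 × (j's share), so j prefers to contribute only if that share exceeds 1/7.7 = 0.1299; otherwise keeping the unit dominates.
Eli, Chen, Hiro and Wei are above the threshold, contributing 20 each; the remaining 7 contribute 0. Total contributed: 80.
Ravi keeps 20 and receives 7.7 × 80 × 1/40 = 15.40 from the group account, for a payoff of 35.40.

35.40 tokens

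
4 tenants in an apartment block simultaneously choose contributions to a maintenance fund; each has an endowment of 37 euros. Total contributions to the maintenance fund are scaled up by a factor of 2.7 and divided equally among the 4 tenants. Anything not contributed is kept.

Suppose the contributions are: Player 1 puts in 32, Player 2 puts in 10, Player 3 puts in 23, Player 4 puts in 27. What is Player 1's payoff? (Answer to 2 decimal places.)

67.10 euros

Total contributed: 32 + 10 + 23 + 27 = 92.
Each receives 2.7 × 92 / 4 = 62.10 from the maintenance fund.
Player 1 keeps 37 − 32 = 5, so Player 1's payoff is 5 + 62.10 = 67.10.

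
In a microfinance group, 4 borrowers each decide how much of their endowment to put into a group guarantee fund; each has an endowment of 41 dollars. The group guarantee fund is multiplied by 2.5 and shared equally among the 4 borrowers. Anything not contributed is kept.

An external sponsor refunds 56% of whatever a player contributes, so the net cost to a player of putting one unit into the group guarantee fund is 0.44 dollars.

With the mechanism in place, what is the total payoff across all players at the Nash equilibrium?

The effective private return per unit is now (2.5/4) / 0.44 = 1.4205 > 1, so every player's dominant strategy flips to full contribution.
So the Nash equilibrium is full contribution by all 4; the group earns 4 × (41 × 0.56 + 2.5 × 41) = 501.84.

501.84 dollars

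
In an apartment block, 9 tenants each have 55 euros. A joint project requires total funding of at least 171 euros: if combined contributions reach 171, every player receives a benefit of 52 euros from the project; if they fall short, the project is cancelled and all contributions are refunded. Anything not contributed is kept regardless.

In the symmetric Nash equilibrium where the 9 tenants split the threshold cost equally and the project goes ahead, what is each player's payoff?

Equal share of the threshold: 171/9 = 19.
At this profile no one gains by cutting their contribution: any cut drops the total below 171, the project is cancelled, contributions are refunded, and the deviator ends with 55, which is less than 55 − 19 + 52 = 88. Contributing more than 19 just wastes the excess. So contributing exactly 19 is a best response.
Each player's payoff: 55 − 19 + 52 = 88.

88 euros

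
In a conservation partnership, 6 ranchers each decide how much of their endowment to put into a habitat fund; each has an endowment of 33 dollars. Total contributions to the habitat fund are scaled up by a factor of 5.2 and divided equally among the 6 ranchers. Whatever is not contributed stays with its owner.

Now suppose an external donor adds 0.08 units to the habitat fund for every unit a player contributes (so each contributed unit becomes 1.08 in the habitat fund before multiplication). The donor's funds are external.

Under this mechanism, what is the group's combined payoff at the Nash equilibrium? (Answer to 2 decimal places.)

198.00 dollars

The effective private return is 5.2 × 1.08 / 6 = 0.9360, which is still under 1, so the mechanism doesn't change anyone's dominant strategy: zero contribution.
Everyone keeps their endowment and the group total is 6 × 33 = 198.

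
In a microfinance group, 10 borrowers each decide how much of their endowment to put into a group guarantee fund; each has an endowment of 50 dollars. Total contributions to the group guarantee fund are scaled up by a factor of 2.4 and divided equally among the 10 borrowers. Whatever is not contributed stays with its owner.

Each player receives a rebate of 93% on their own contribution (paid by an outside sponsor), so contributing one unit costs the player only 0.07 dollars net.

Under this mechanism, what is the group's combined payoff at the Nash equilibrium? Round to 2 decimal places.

1665.00 dollars

With the mechanism, a contributed unit returns (2.4/10) / 0.07 = 3.4286 per unit of net cost to the contributor — now above 1 — so contributing fully is weakly dominant for every player.
At the Nash equilibrium everyone contributes 50. Group total payoff = 10 × (50 × 0.93 + 2.4 × 50) = 1665.00.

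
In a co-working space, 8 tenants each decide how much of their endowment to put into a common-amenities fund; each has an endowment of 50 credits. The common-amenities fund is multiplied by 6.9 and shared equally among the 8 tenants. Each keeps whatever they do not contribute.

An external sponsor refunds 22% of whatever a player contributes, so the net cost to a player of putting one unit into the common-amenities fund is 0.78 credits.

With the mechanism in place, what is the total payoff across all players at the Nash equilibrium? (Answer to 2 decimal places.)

Under the mechanism each unit contributed yields (6.9/8) / 0.78 = 1.1058 back to its contributor per unit of net cost, which exceeds 1, making full contribution the dominant choice for everyone.
So the Nash equilibrium is full contribution by all 8; the group earns 8 × (50 × 0.22 + 6.9 × 50) = 2848.00.

2848.00 credits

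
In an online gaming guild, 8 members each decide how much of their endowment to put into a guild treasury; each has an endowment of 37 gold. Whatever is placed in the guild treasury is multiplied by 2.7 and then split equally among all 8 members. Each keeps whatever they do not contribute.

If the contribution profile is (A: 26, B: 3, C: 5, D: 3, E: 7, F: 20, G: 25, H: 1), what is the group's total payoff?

449.00 gold

Total contributed: 26 + 3 + 5 + 3 + 7 + 20 + 25 + 1 = 90; total kept: 8 × 37 − 90 = 206.
The guild treasury pays out 2.7 × 90 = 243.00 in aggregate.
Group total = 206 + 243.00 = 449.00.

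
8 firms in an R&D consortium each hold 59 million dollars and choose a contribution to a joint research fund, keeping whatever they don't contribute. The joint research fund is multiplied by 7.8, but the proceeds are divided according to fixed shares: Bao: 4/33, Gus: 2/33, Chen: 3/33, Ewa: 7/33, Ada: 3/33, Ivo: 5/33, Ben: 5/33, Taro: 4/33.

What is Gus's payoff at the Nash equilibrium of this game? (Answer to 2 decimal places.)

For player j, contributing a unit is worthwhile iff 7.8 × (j's share) ≥ 1, i.e. iff j's share is at least 0.1282.
Ewa, Ivo and Ben are above the threshold, contributing 59 each; the remaining 5 contribute 0. Total contributed: 177.
Gus keeps 59 and receives 7.8 × 177 × 2/33 = 83.67 from the joint research fund, for a payoff of 142.67.

142.67 million dollars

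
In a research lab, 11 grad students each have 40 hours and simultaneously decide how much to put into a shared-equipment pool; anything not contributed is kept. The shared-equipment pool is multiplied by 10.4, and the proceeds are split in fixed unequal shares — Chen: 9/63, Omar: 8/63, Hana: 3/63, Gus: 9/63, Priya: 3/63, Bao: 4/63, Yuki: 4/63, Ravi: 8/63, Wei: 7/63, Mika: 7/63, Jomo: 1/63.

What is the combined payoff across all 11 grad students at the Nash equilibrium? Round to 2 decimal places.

2696.00 hours

A player with share s gets back 10.4·s per unit contributed, so full contribution is dominant for anyone with s > 1/10.4 = 0.0962 and zero contribution is dominant for anyone below.
The shares above 0.0962 belong to Chen, Omar, Gus, Ravi, Wei and Mika, contributing 40 each; the remaining 5 contribute 0. Total contributed: 240.
The shared-equipment pool pays out 10.4 × 240 = 2496.00 in total (split across the unequal shares, but the aggregate is all that matters for the group sum).
The 5 free-riders keep 40 each, adding 200. Group total = 200 + 2496.00 = 2696.00.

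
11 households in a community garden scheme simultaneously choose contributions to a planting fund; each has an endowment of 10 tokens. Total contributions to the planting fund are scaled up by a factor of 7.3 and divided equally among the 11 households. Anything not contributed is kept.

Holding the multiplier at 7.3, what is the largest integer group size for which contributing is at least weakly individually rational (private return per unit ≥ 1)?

Private return per unit is 7.3/(group size), which is ≥ 1 whenever the group size is ≤ 7.3.
The largest such integer is 7.

7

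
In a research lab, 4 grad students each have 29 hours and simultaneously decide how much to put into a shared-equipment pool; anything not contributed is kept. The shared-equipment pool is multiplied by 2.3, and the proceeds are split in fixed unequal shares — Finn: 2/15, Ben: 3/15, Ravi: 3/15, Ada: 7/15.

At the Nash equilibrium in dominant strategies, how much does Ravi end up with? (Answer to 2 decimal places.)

42.34 hours

Each unit j contributes comes back to j as 2.3 × (j's share), so j prefers to contribute only if that share exceeds 1/2.3 = 0.4348; otherwise keeping the unit dominates.
Ada alone (share 7/15) is above the threshold, contributing 29; the remaining 3 contribute 0. Total contributed: 29.
Ravi keeps 29 and receives 2.3 × 29 × 3/15 = 13.34 from the shared-equipment pool, for a payoff of 42.34.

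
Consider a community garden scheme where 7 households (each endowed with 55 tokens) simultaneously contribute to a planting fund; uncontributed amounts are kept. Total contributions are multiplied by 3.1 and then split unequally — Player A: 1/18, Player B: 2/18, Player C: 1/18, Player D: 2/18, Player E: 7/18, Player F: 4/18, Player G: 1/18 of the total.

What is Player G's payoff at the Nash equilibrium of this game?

64.47 tokens

For player j, contributing a unit is worthwhile iff 3.1 × (j's share) ≥ 1, i.e. iff j's share is at least 0.3226.
Only Player E (7/18) clears that bar, contributing 55; the remaining 6 contribute 0. Total contributed: 55.
Player G keeps 55 and receives 3.1 × 55 × 1/18 = 9.47 from the planting fund, for a payoff of 64.47.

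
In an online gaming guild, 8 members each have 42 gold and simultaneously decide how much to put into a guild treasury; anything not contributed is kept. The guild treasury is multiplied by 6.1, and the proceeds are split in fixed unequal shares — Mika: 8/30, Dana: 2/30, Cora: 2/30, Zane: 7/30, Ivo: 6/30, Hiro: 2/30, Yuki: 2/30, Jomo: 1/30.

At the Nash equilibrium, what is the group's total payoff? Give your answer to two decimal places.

Player j's private return per contributed unit is 6.1 × (j's share). Contributing is weakly dominant for j when that share is at least 1/6.1 = 0.1639, and contributing 0 is dominant otherwise.
Mika, Zane and Ivo clear that bar, contributing 42 each; the remaining 5 contribute 0. Total contributed: 126.
The guild treasury pays out 6.1 × 126 = 768.60 in total (split across the unequal shares, but the aggregate is all that matters for the group sum).
The 5 free-riders keep 42 each, adding 210. Group total = 210 + 768.60 = 978.60.

978.60 gold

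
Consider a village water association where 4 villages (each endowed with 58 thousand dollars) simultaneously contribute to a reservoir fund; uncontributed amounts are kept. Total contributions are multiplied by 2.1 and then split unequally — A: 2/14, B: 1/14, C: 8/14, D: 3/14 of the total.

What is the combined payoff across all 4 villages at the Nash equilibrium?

295.80 thousand dollars

Each unit j contributes comes back to j as 2.1 × (j's share), so j prefers to contribute only if that share exceeds 1/2.1 = 0.4762; otherwise keeping the unit dominates.
The only share above 0.4762 is C's 8/14, contributing 58; the remaining 3 contribute 0. Total contributed: 58.
The reservoir fund pays out 2.1 × 58 = 121.80 in total (split across the unequal shares, but the aggregate is all that matters for the group sum).
The 3 free-riders keep 58 each, adding 174. Group total = 174 + 121.80 = 295.80.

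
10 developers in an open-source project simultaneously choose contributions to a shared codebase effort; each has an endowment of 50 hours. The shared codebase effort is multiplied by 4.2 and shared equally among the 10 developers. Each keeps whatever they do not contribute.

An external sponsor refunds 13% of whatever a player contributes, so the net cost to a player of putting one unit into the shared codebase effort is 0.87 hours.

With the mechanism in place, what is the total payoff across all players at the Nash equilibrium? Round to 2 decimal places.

500.00 hours

Even with the mechanism, each unit contributed returns only (4.2/10) / 0.87 = 0.4828 per unit of net cost, so contributing nothing is still dominant.
Everyone keeps their endowment and the group total is 10 × 50 = 500.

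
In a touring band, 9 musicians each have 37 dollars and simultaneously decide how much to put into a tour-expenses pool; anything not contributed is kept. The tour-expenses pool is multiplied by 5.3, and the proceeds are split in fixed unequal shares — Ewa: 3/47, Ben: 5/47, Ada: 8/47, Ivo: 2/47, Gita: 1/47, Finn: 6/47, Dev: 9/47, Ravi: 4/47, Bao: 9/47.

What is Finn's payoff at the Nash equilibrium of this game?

87.07 dollars

Each unit j contributes comes back to j as 5.3 × (j's share), so j prefers to contribute only if that share exceeds 1/5.3 = 0.1887; otherwise keeping the unit dominates.
Dev and Bao are above the threshold, contributing 37 each; the remaining 7 contribute 0. Total contributed: 74.
Finn keeps 37 and receives 5.3 × 74 × 6/47 = 50.07 from the tour-expenses pool, for a payoff of 87.07.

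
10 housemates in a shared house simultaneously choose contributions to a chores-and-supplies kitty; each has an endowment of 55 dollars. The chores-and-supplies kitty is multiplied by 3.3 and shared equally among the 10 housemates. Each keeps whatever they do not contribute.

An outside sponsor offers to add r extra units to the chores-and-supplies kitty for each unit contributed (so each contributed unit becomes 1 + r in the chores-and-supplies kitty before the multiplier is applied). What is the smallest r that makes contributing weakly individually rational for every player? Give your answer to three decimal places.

With matching at rate r, one contributed unit becomes (1 + r) in the chores-and-supplies kitty and returns 3.3 × (1 + r) / 10 to the contributor.
Setting this equal to 1: 1 + r = 10/3.3 = 3.0303.
So the minimum matching rate is r = 3.0303 − 1 = 2.030.

2.030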